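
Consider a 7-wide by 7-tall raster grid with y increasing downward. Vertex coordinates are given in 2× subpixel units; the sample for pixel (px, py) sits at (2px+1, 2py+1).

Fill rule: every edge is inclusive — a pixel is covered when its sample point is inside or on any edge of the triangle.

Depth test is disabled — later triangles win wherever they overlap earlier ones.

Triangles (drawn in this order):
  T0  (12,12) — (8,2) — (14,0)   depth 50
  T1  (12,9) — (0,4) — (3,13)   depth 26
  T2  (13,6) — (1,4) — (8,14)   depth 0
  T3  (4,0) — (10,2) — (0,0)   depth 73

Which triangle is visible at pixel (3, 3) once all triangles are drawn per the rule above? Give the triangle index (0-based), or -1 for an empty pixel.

T0:
  2·area = 68
  edge (12, 12)→(8, 2): d=(-4,-10) inclusive
  edge (8, 2)→(14, 0): d=(6,-2) inclusive
  edge (14, 0)→(12, 12): d=(-2,12) inclusive
    (5,0)@(11, 1): e=[34,0,34] → #  [on edge]
    (6,0)@(13, 1): e=[54,4,10] → #
    (2,1)@(5, 3): e=[-34,0,102] → ·  [on edge]
    (4,1)@(9, 3): e=[6,8,54] → #
    (4,2)@(9, 5): e=[-2,20,50] → ·
    (5,2)@(11, 5): e=[18,24,26] → #
    (5,3)@(11, 7): e=[10,36,22] → #
    (6,3)@(13, 7): e=[30,40,-2] → ·
    (5,4)@(11, 9): e=[2,48,18] → #
    (6,4)@(13, 9): e=[22,52,-6] → ·
    (5,5)@(11, 11): e=[-6,60,14] → ·
  covered (9 px):
    · · · · · # #
    · · · · # # #
    · · · · · # #
    · · · · · # ·
    · · · · · # ·
    · · · · · · ·
    · · · · · · ·
T1:
  2·area = 93  (B↔C swapped to make it positive)
  edge (12, 9)→(3, 13): d=(-9,4) inclusive
  edge (3, 13)→(0, 4): d=(-3,-9) inclusive
  edge (0, 4)→(12, 9): d=(12,5) inclusive
    (0,2)@(1, 5): e=[80,6,7] → #
    (1,2)@(3, 5): e=[72,24,-3] → ·
    (0,3)@(1, 7): e=[62,0,31] → #  [on edge]
    (1,3)@(3, 7): e=[54,18,21] → #
    (2,3)@(5, 7): e=[46,36,11] → #
    (3,3)@(7, 7): e=[38,54,1] → #
    (4,3)@(9, 7): e=[30,72,-9] → ·
    (0,4)@(1, 9): e=[44,-6,55] → ·
    (1,4)@(3, 9): e=[36,12,45] → #
    (4,4)@(9, 9): e=[12,66,15] → #
    (5,4)@(11, 9): e=[4,84,5] → #
    (6,4)@(13, 9): e=[-4,102,-5] → ·
    (1,6)@(3, 13): e=[0,0,93] → #  [on edge]
  covered (14 px):
    · · · · · · ·
    · · · · · · ·
    # · · · · · ·
    # # # # · · ·
    · # # # # # ·
    · # # # · · ·
    · # · · · · ·
T2:
  2·area = 106  (B↔C swapped to make it positive)
  edge (13, 6)→(8, 14): d=(-5,8) inclusive
  edge (8, 14)→(1, 4): d=(-7,-10) inclusive
  edge (1, 4)→(13, 6): d=(12,2) inclusive
    (1,2)@(3, 5): e=[85,13,8] → #
    (2,2)@(5, 5): e=[69,33,4] → #
    (3,2)@(7, 5): e=[53,53,0] → #  [on edge]
    (4,2)@(9, 5): e=[37,73,-4] → ·
    (1,3)@(3, 7): e=[75,-1,32] → ·
    (2,3)@(5, 7): e=[59,19,28] → #
    (4,3)@(9, 7): e=[27,59,20] → #
    (5,3)@(11, 7): e=[11,79,16] → #
    (6,3)@(13, 7): e=[-5,99,12] → ·
    (2,4)@(5, 9): e=[49,5,52] → #
    (6,4)@(13, 9): e=[-15,85,36] → ·
    (2,5)@(5, 11): e=[39,-9,76] → ·
  covered (13 px):
    · · · · · · ·
    · · · · · · ·
    · # # # · · ·
    · · # # # # ·
    · · # # # # ·
    · · · # # · ·
    · · · · · · ·
T3:
  2·area = 8
  edge (4, 0)→(10, 2): d=(6,2) inclusive
  edge (10, 2)→(0, 0): d=(-10,-2) inclusive
  edge (0, 0)→(4, 0): d=(4,0) inclusive
    (2,0)@(5, 1): e=[4,0,4] → #  [on edge]
    (3,0)@(7, 1): e=[0,4,4] → #  [on edge]
    (4,0)@(9, 1): e=[-4,8,4] → ·
    (2,1)@(5, 3): e=[16,-20,12] → ·
    (3,1)@(7, 3): e=[12,-16,12] → ·
    (6,1)@(13, 3): e=[0,-4,12] → ·  [on edge]
  covered (2 px):
    · · # # · · ·
    · · · · · · ·
    · · · · · · ·
    · · · · · · ·
    · · · · · · ·
    · · · · · · ·
    · · · · · · ·

Z-buffer (winner per pixel, '.' = empty):
  . . 3 3 . 0 0
  . . . . 0 0 0
  1 2 2 2 . 0 0
  1 1 2 2 2 2 .
  . 1 2 2 2 2 .
  . 1 1 2 2 . .
  . 1 . . . . .

Final: 2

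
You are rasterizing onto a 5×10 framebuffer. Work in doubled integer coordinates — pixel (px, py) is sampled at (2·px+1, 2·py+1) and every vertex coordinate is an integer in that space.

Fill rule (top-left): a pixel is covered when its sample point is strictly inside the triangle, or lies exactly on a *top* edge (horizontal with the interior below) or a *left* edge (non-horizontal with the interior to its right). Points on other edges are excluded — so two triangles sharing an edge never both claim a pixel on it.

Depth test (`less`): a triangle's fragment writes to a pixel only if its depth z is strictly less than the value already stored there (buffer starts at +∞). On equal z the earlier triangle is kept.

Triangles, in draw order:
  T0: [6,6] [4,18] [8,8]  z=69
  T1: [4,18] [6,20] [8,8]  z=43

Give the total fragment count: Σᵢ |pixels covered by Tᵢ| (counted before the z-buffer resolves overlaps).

T0:
  2·area = 28  (B↔C swapped to make it positive)
  edge (6, 6)→(8, 8): d=(2,2) right/bottom  bias=-1
  edge (8, 8)→(4, 18): d=(-4,10) right/bottom  bias=-1
  edge (4, 18)→(6, 6): d=(2,-12) top-left  bias=+0
    (0,0)@(1, 1): e=[0,98,-70] → ·  [on edge]
    (1,1)@(3, 3): e=[0,70,-42] → ·  [on edge]
    (2,2)@(5, 5): e=[0,42,-14] → ·  [on edge]
    (3,3)@(7, 7): e=[0,14,14] → ·  [on edge]
    (3,4)@(7, 9): e=[4,6,18] → #
    (4,4)@(9, 9): e=[0,-14,42] → ·  [on edge]
    (3,5)@(7, 11): e=[8,-2,22] → ·
    (2,6)@(5, 13): e=[16,10,2] → #
    (3,6)@(7, 13): e=[12,-10,26] → ·
    (2,7)@(5, 15): e=[20,2,6] → #
    (3,7)@(7, 15): e=[16,-18,30] → ·
    (2,8)@(5, 17): e=[24,-6,10] → ·
  covered (3 px):
    · · · · ·
    · · · · ·
    · · · · ·
    · · · · ·
    · · · # ·
    · · · · ·
    · · # · ·
    · · # · ·
    · · · · ·
    · · · · ·
T1:
  2·area = 28  (B↔C swapped to make it positive)
  edge (4, 18)→(8, 8): d=(4,-10) top-left  bias=+0
  edge (8, 8)→(6, 20): d=(-2,12) right/bottom  bias=-1
  edge (6, 20)→(4, 18): d=(-2,-2) top-left  bias=+0
    (3,5)@(7, 11): e=[2,6,20] → #
    (4,5)@(9, 11): e=[22,-18,24] → ·
    (3,6)@(7, 13): e=[10,2,16] → #
    (4,6)@(9, 13): e=[30,-22,20] → ·
    (0,7)@(1, 15): e=[-42,70,0] → ·  [on edge]
    (3,7)@(7, 15): e=[18,-2,12] → ·
    (1,8)@(3, 17): e=[-14,42,0] → ·  [on edge]
    (2,8)@(5, 17): e=[6,18,4] → #
    (3,8)@(7, 17): e=[26,-6,8] → ·
    (2,9)@(5, 19): e=[14,14,0] → #  [on edge]
    (3,9)@(7, 19): e=[34,-10,4] → ·
  covered (4 px):
    · · · · ·
    · · · · ·
    · · · · ·
    · · · · ·
    · · · · ·
    · · · # ·
    · · · # ·
    · · · · ·
    · · # · ·
    · · # · ·

Final: 7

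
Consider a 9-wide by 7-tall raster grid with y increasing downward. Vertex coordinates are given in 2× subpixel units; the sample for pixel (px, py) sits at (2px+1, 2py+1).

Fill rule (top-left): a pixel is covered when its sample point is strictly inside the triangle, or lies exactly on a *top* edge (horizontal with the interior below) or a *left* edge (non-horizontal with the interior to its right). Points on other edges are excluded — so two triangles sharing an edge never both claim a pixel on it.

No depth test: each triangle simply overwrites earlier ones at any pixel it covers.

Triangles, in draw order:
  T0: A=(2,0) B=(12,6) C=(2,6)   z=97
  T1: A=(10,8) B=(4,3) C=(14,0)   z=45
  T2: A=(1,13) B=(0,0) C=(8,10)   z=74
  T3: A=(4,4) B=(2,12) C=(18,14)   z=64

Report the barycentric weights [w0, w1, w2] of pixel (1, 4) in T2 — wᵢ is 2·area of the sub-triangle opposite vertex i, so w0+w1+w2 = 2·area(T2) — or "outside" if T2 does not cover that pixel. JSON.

T0:
  2·area = 60
  edge (2, 0)→(12, 6): d=(10,6) right/bottom  bias=-1
  edge (12, 6)→(2, 6): d=(-10,0) right/bottom  bias=-1
  edge (2, 6)→(2, 0): d=(0,-6) top-left  bias=+0
    (1,0)@(3, 1): e=[4,50,6] → #
    (2,0)@(5, 1): e=[-8,50,18] → ·
    (1,1)@(3, 3): e=[24,30,6] → #
    (2,1)@(5, 3): e=[12,30,18] → #
    (3,1)@(7, 3): e=[0,30,30] → ·  [on edge]
    (1,2)@(3, 5): e=[44,10,6] → #
    (3,2)@(7, 5): e=[20,10,30] → #
    (4,2)@(9, 5): e=[8,10,42] → #
    (5,2)@(11, 5): e=[-4,10,54] → ·
    (1,3)@(3, 7): e=[64,-10,6] → ·
    (2,3)@(5, 7): e=[52,-10,18] → ·
    (3,3)@(7, 7): e=[40,-10,30] → ·
    (8,4)@(17, 9): e=[0,-30,90] → ·  [on edge]
  covered (7 px):
    · # · · · · · · ·
    · # # · · · · · ·
    · # # # # · · · ·
    · · · · · · · · ·
    · · · · · · · · ·
    · · · · · · · · ·
    · · · · · · · · ·
T1:
  2·area = 68
  edge (10, 8)→(4, 3): d=(-6,-5) top-left  bias=+0
  edge (4, 3)→(14, 0): d=(10,-3) top-left  bias=+0
  edge (14, 0)→(10, 8): d=(-4,8) right/bottom  bias=-1
    (5,0)@(11, 1): e=[47,1,20] → #
    (6,0)@(13, 1): e=[57,7,4] → #
    (7,0)@(15, 1): e=[67,13,-12] → ·
    (2,1)@(5, 3): e=[5,3,60] → #
    (3,1)@(7, 3): e=[15,9,44] → #
    (4,1)@(9, 3): e=[25,15,28] → #
    (6,1)@(13, 3): e=[45,27,-4] → ·
    (2,2)@(5, 5): e=[-7,23,52] → ·
    (3,2)@(7, 5): e=[3,29,36] → #
    (6,2)@(13, 5): e=[33,47,-12] → ·
    (3,3)@(7, 7): e=[-9,49,28] → ·
    (4,3)@(9, 7): e=[1,55,12] → #
  covered (10 px):
    · · · · · # # · ·
    · · # # # # · · ·
    · · · # # # · · ·
    · · · · # · · · ·
    · · · · · · · · ·
    · · · · · · · · ·
    · · · · · · · · ·
T2:
  2·area = 94
  edge (1, 13)→(0, 0): d=(-1,-13) top-left  bias=+0
  edge (0, 0)→(8, 10): d=(8,10) right/bottom  bias=-1
  edge (8, 10)→(1, 13): d=(-7,3) right/bottom  bias=-1
    (0,1)@(1, 3): e=[10,14,70] → #
    (1,1)@(3, 3): e=[36,-6,64] → ·
    (0,2)@(1, 5): e=[8,30,56] → #
    (1,2)@(3, 5): e=[34,10,50] → #
    (2,2)@(5, 5): e=[60,-10,44] → ·
    (0,3)@(1, 7): e=[6,46,42] → #
    (2,3)@(5, 7): e=[58,6,30] → #
    (3,3)@(7, 7): e=[84,-14,24] → ·
    (7,3)@(15, 7): e=[188,-94,0] → ·  [on edge]
    (0,4)@(1, 9): e=[4,62,28] → #
    (3,4)@(7, 9): e=[82,2,10] → #
    (4,4)@(9, 9): e=[108,-18,4] → ·
    (0,6)@(1, 13): e=[0,94,0] → ·  [on edge]
  covered (13 px):
    · · · · · · · · ·
    # · · · · · · · ·
    # # · · · · · · ·
    # # # · · · · · ·
    # # # # · · · · ·
    # # # · · · · · ·
    · · · · · · · · ·
T3:
  2·area = 132  (B↔C swapped to make it positive)
  edge (4, 4)→(18, 14): d=(14,10) right/bottom  bias=-1
  edge (18, 14)→(2, 12): d=(-16,-2) top-left  bias=+0
  edge (2, 12)→(4, 4): d=(2,-8) top-left  bias=+0
    (2,2)@(5, 5): e=[4,118,10] → #
    (3,2)@(7, 5): e=[-16,122,26] → ·
    (2,3)@(5, 7): e=[32,86,14] → #
    (3,3)@(7, 7): e=[12,90,30] → #
    (4,3)@(9, 7): e=[-8,94,46] → ·
    (1,4)@(3, 9): e=[80,50,2] → #
    (4,4)@(9, 9): e=[20,62,50] → #
    (5,4)@(11, 9): e=[0,66,66] → ·  [on edge]
    (1,5)@(3, 11): e=[108,18,6] → #
    (5,5)@(11, 11): e=[28,34,70] → #
    (6,5)@(13, 11): e=[8,38,86] → #
    (7,5)@(15, 11): e=[-12,42,102] → ·
  covered (16 px):
    · · · · · · · · ·
    · · · · · · · · ·
    · · # · · · · · ·
    · · # # · · · · ·
    · # # # # · · · ·
    · # # # # # # · ·
    · · · · · # # # ·

Final: [42,22,30]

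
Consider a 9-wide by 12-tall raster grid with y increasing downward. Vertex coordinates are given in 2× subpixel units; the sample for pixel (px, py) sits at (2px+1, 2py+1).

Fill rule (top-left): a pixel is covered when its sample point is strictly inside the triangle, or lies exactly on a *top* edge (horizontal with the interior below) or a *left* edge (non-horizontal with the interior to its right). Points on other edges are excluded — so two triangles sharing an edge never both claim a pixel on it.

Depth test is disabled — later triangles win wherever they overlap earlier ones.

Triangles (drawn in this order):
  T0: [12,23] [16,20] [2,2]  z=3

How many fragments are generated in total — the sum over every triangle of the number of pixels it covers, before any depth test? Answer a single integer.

T0:
  2·area = 114  (B↔C swapped to make it positive)
  edge (12, 23)→(2, 2): d=(-10,-21) top-left  bias=+0
  edge (2, 2)→(16, 20): d=(14,18) right/bottom  bias=-1
  edge (16, 20)→(12, 23): d=(-4,3) right/bottom  bias=-1
    (2,3)@(5, 7): e=[13,16,85] → █
    (3,3)@(7, 7): e=[55,-20,79] → ·
    (2,4)@(5, 9): e=[-7,44,77] → ·
    (3,4)@(7, 9): e=[35,8,71] → █
    (4,4)@(9, 9): e=[77,-28,65] → ·
    (3,5)@(7, 11): e=[15,36,63] → █
    (4,5)@(9, 11): e=[57,0,57] → ·  [on edge]
    (3,6)@(7, 13): e=[-5,64,55] → ·
    (4,6)@(9, 13): e=[37,28,49] → █
    (5,6)@(11, 13): e=[79,-8,43] → ·
    (4,7)@(9, 15): e=[17,56,41] → █
    (5,7)@(11, 15): e=[59,20,35] → █
  covered (12 px):
    · · · · · · · · ·
    · · · · · · · · ·
    · · · · · · · · ·
    · · █ · · · · · ·
    · · · █ · · · · ·
    · · · █ · · · · ·
    · · · · █ · · · ·
    · · · · █ █ · · ·
    · · · · · █ █ · ·
    · · · · · █ █ █ ·
    · · · · · · █ · ·
    · · · · · · · · ·

Final: 12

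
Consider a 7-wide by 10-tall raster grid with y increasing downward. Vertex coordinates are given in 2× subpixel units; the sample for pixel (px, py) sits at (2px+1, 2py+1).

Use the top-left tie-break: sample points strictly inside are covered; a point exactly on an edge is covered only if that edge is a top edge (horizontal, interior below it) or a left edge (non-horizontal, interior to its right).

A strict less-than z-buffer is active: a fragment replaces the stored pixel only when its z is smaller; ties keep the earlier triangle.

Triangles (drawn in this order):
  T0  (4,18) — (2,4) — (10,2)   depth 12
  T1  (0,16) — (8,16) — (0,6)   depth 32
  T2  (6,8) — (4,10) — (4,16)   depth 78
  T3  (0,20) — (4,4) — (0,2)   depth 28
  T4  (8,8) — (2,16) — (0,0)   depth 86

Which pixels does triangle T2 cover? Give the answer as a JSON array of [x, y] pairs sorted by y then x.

T0:
  2·area = 116
  edge (4, 18)→(2, 4): d=(-2,-14) top-left  bias=+0
  edge (2, 4)→(10, 2): d=(8,-2) top-left  bias=+0
  edge (10, 2)→(4, 18): d=(-6,16) right/bottom  bias=-1
    (3,1)@(7, 3): e=[72,2,42] → █
    (4,1)@(9, 3): e=[100,6,10] → █
    (5,1)@(11, 3): e=[128,10,-22] → ·
    (1,2)@(3, 5): e=[12,10,94] → █
    (2,2)@(5, 5): e=[40,14,62] → █
    (4,2)@(9, 5): e=[96,22,-2] → ·
    (1,3)@(3, 7): e=[8,26,82] → █
    (4,3)@(9, 7): e=[92,38,-14] → ·
    (1,4)@(3, 9): e=[4,42,70] → █
    (4,4)@(9, 9): e=[88,54,-26] → ·
    (1,5)@(3, 11): e=[0,58,58] → █  [on edge]
    (3,5)@(7, 11): e=[56,66,-6] → ·
  covered (15 px):
    · · · · · · ·
    · · · █ █ · ·
    · █ █ █ · · ·
    · █ █ █ · · ·
    · █ █ █ · · ·
    · █ █ · · · ·
    · · █ · · · ·
    · · █ · · · ·
    · · · · · · ·
    · · · · · · ·
T1:
  2·area = 80  (B↔C swapped to make it positive)
  edge (0, 16)→(0, 6): d=(0,-10) top-left  bias=+0
  edge (0, 6)→(8, 16): d=(8,10) right/bottom  bias=-1
  edge (8, 16)→(0, 16): d=(-8,0) right/bottom  bias=-1
    (0,4)@(1, 9): e=[10,14,56] → █
    (1,4)@(3, 9): e=[30,-6,56] → ·
    (0,5)@(1, 11): e=[10,30,40] → █
    (1,5)@(3, 11): e=[30,10,40] → █
    (2,5)@(5, 11): e=[50,-10,40] → ·
    (0,6)@(1, 13): e=[10,46,24] → █
    (2,6)@(5, 13): e=[50,6,24] → █
    (3,6)@(7, 13): e=[70,-14,24] → ·
    (0,7)@(1, 15): e=[10,62,8] → █
    (3,7)@(7, 15): e=[70,2,8] → █
    (4,7)@(9, 15): e=[90,-18,8] → ·
    (0,8)@(1, 17): e=[10,78,-8] → ·
  covered (10 px):
    · · · · · · ·
    · · · · · · ·
    · · · · · · ·
    · · · · · · ·
    █ · · · · · ·
    █ █ · · · · ·
    █ █ █ · · · ·
    █ █ █ █ · · ·
    · · · · · · ·
    · · · · · · ·
T2:
  2·area = 12  (B↔C swapped to make it positive)
  edge (6, 8)→(4, 16): d=(-2,8) right/bottom  bias=-1
  edge (4, 16)→(4, 10): d=(0,-6) top-left  bias=+0
  edge (4, 10)→(6, 8): d=(2,-2) top-left  bias=+0
    (6,0)@(13, 1): e=[-42,54,0] → ·  [on edge]
    (5,1)@(11, 3): e=[-30,42,0] → ·  [on edge]
    (4,2)@(9, 5): e=[-18,30,0] → ·  [on edge]
    (3,3)@(7, 7): e=[-6,18,0] → ·  [on edge]
    (2,4)@(5, 9): e=[6,6,0] → █  [on edge]
    (3,4)@(7, 9): e=[-10,18,4] → ·
    (1,5)@(3, 11): e=[18,-6,0] → ·  [on edge]
    (2,5)@(5, 11): e=[2,6,4] → █
    (3,5)@(7, 11): e=[-14,18,8] → ·
    (0,6)@(1, 13): e=[30,-18,0] → ·  [on edge]
    (2,6)@(5, 13): e=[-2,6,8] → ·
  covered (2 px):
    · · · · · · ·
    · · · · · · ·
    · · · · · · ·
    · · · · · · ·
    · · █ · · · ·
    · · █ · · · ·
    · · · · · · ·
    · · · · · · ·
    · · · · · · ·
    · · · · · · ·
T3:
  2·area = 72  (B↔C swapped to make it positive)
  edge (0, 20)→(0, 2): d=(0,-18) top-left  bias=+0
  edge (0, 2)→(4, 4): d=(4,2) right/bottom  bias=-1
  edge (4, 4)→(0, 20): d=(-4,16) right/bottom  bias=-1
    (0,1)@(1, 3): e=[18,2,52] → █
    (1,1)@(3, 3): e=[54,-2,20] → ·
    (0,2)@(1, 5): e=[18,10,44] → █
    (1,2)@(3, 5): e=[54,6,12] → █
    (2,2)@(5, 5): e=[90,2,-20] → ·
    (0,3)@(1, 7): e=[18,18,36] → █
    (2,3)@(5, 7): e=[90,10,-28] → ·
    (0,4)@(1, 9): e=[18,26,28] → █
    (1,4)@(3, 9): e=[54,22,-4] → ·
    (0,5)@(1, 11): e=[18,34,20] → █
    (1,5)@(3, 11): e=[54,30,-12] → ·
    (0,6)@(1, 13): e=[18,42,12] → █
  covered (9 px):
    · · · · · · ·
    █ · · · · · ·
    █ █ · · · · ·
    █ █ · · · · ·
    █ · · · · · ·
    █ · · · · · ·
    █ · · · · · ·
    █ · · · · · ·
    · · · · · · ·
    · · · · · · ·
T4:
  2·area = 112
  edge (8, 8)→(2, 16): d=(-6,8) right/bottom  bias=-1
  edge (2, 16)→(0, 0): d=(-2,-16) top-left  bias=+0
  edge (0, 0)→(8, 8): d=(8,8) right/bottom  bias=-1
    (0,0)@(1, 1): e=[98,14,0] → ·  [on edge]
    (0,1)@(1, 3): e=[86,10,16] → █
    (1,1)@(3, 3): e=[70,42,0] → ·  [on edge]
    (0,2)@(1, 5): e=[74,6,32] → █
    (1,2)@(3, 5): e=[58,38,16] → █
    (2,2)@(5, 5): e=[42,70,0] → ·  [on edge]
    (0,3)@(1, 7): e=[62,2,48] → █
    (2,3)@(5, 7): e=[30,66,16] → █
    (3,3)@(7, 7): e=[14,98,0] → ·  [on edge]
    (0,4)@(1, 9): e=[50,-2,64] → ·
    (1,4)@(3, 9): e=[34,30,48] → █
    (3,4)@(7, 9): e=[2,94,16] → █
    (4,4)@(9, 9): e=[-14,126,0] → ·  [on edge]
    (5,5)@(11, 11): e=[-42,154,0] → ·  [on edge]
    (6,6)@(13, 13): e=[-70,182,0] → ·  [on edge]
  covered (12 px):
    · · · · · · ·
    █ · · · · · ·
    █ █ · · · · ·
    █ █ █ · · · ·
    · █ █ █ · · ·
    · █ █ · · · ·
    · █ · · · · ·
    · · · · · · ·
    · · · · · · ·
    · · · · · · ·

Final: [[2,4],[2,5]]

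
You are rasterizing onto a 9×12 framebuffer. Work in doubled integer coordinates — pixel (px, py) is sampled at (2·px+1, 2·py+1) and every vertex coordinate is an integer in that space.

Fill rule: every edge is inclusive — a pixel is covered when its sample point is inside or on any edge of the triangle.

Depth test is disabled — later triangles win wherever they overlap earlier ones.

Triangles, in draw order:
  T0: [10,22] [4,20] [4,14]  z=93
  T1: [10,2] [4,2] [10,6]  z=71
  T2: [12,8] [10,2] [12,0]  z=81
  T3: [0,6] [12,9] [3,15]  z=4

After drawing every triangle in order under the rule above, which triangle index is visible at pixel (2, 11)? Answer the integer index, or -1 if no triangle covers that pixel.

T0:
  2·area = 36
  edge (10, 22)→(4, 20): d=(-6,-2) inclusive
  edge (4, 20)→(4, 14): d=(0,-6) inclusive
  edge (4, 14)→(10, 22): d=(6,8) inclusive
    (2,8)@(5, 17): e=[20,6,10] → X
    (3,8)@(7, 17): e=[24,18,-6] → .
    (0,9)@(1, 19): e=[0,-18,54] → .  [on edge]
    (2,9)@(5, 19): e=[8,6,22] → X
    (3,9)@(7, 19): e=[12,18,6] → X
    (4,9)@(9, 19): e=[16,30,-10] → .
    (2,10)@(5, 21): e=[-4,6,34] → .
    (3,10)@(7, 21): e=[0,18,18] → X  [on edge]
    (4,10)@(9, 21): e=[4,30,2] → X
    (5,10)@(11, 21): e=[8,42,-14] → .
    (3,11)@(7, 23): e=[-12,18,30] → .
    (4,11)@(9, 23): e=[-8,30,14] → .
    (6,11)@(13, 23): e=[0,54,-18] → .  [on edge]
  covered (5 px):
    . . . . . . . . .
    . . . . . . . . .
    . . . . . . . . .
    . . . . . . . . .
    . . . . . . . . .
    . . . . . . . . .
    . . . . . . . . .
    . . . . . . . . .
    . . X . . . . . .
    . . X X . . . . .
    . . . X X . . . .
    . . . . . . . . .
T1:
  2·area = 24  (B↔C swapped to make it positive)
  edge (10, 2)→(10, 6): d=(0,4) inclusive
  edge (10, 6)→(4, 2): d=(-6,-4) inclusive
  edge (4, 2)→(10, 2): d=(6,0) inclusive
    (3,1)@(7, 3): e=[12,6,6] → X
    (4,1)@(9, 3): e=[4,14,6] → X
    (5,1)@(11, 3): e=[-4,22,6] → .
    (3,2)@(7, 5): e=[12,-6,18] → .
    (4,2)@(9, 5): e=[4,2,18] → X
    (5,2)@(11, 5): e=[-4,10,18] → .
    (4,3)@(9, 7): e=[4,-10,30] → .
  covered (3 px):
    . . . . . . . . .
    . . . X X . . . .
    . . . . X . . . .
    . . . . . . . . .
    . . . . . . . . .
    . . . . . . . . .
    . . . . . . . . .
    . . . . . . . . .
    . . . . . . . . .
    . . . . . . . . .
    . . . . . . . . .
    . . . . . . . . .
T2:
  2·area = 16
  edge (12, 8)→(10, 2): d=(-2,-6) inclusive
  edge (10, 2)→(12, 0): d=(2,-2) inclusive
  edge (12, 0)→(12, 8): d=(0,8) inclusive
    (5,0)@(11, 1): e=[8,0,8] → X  [on edge]
    (6,0)@(13, 1): e=[20,4,-8] → .
    (4,1)@(9, 3): e=[-8,0,24] → .  [on edge]
    (5,1)@(11, 3): e=[4,4,8] → X
    (6,1)@(13, 3): e=[16,8,-8] → .
    (3,2)@(7, 5): e=[-24,0,40] → .  [on edge]
    (5,2)@(11, 5): e=[0,8,8] → X  [on edge]
    (6,2)@(13, 5): e=[12,12,-8] → .
    (2,3)@(5, 7): e=[-40,0,56] → .  [on edge]
    (5,3)@(11, 7): e=[-4,12,8] → .
    (1,4)@(3, 9): e=[-56,0,72] → .  [on edge]
    (0,5)@(1, 11): e=[-72,0,88] → .  [on edge]
    (6,5)@(13, 11): e=[0,24,-8] → .  [on edge]
    (7,8)@(15, 17): e=[0,40,-24] → .  [on edge]
    (8,11)@(17, 23): e=[0,56,-40] → .  [on edge]
  covered (3 px):
    . . . . . X . . .
    . . . . . X . . .
    . . . . . X . . .
    . . . . . . . . .
    . . . . . . . . .
    . . . . . . . . .
    . . . . . . . . .
    . . . . . . . . .
    . . . . . . . . .
    . . . . . . . . .
    . . . . . . . . .
    . . . . . . . . .
T3:
  2·area = 99
  edge (0, 6)→(12, 9): d=(12,3) inclusive
  edge (12, 9)→(3, 15): d=(-9,6) inclusive
  edge (3, 15)→(0, 6): d=(-3,-9) inclusive
    (0,3)@(1, 7): e=[9,84,6] → X
    (1,3)@(3, 7): e=[3,72,24] → X
    (2,3)@(5, 7): e=[-3,60,42] → .
    (7,3)@(15, 7): e=[-33,0,132] → .  [on edge]
    (0,4)@(1, 9): e=[33,66,0] → X  [on edge]
    (2,4)@(5, 9): e=[21,42,36] → X
    (3,4)@(7, 9): e=[15,30,54] → X
    (4,4)@(9, 9): e=[9,18,72] → X
    (5,4)@(11, 9): e=[3,6,90] → X
    (6,4)@(13, 9): e=[-3,-6,108] → .
    (0,5)@(1, 11): e=[57,48,-6] → .
    (1,5)@(3, 11): e=[51,36,12] → X
    (4,5)@(9, 11): e=[33,0,66] → X  [on edge]
    (1,7)@(3, 15): e=[99,0,0] → X  [on edge]
    (2,10)@(5, 21): e=[165,-66,0] → .  [on edge]
  covered (15 px):
    . . . . . . . . .
    . . . . . . . . .
    . . . . . . . . .
    X X . . . . . . .
    X X X X X X . . .
    . X X X X . . . .
    . X X . . . . . .
    . X . . . . . . .
    . . . . . . . . .
    . . . . . . . . .
    . . . . . . . . .
    . . . . . . . . .

Z-buffer (winner per pixel, '.' = empty):
  . . . . . 2 . . .
  . . . 1 1 2 . . .
  . . . . 1 2 . . .
  3 3 . . . . . . .
  3 3 3 3 3 3 . . .
  . 3 3 3 3 . . . .
  . 3 3 . . . . . .
  . 3 . . . . . . .
  . . 0 . . . . . .
  . . 0 0 . . . . .
  . . . 0 0 . . . .
  . . . . . . . . .

Final: -1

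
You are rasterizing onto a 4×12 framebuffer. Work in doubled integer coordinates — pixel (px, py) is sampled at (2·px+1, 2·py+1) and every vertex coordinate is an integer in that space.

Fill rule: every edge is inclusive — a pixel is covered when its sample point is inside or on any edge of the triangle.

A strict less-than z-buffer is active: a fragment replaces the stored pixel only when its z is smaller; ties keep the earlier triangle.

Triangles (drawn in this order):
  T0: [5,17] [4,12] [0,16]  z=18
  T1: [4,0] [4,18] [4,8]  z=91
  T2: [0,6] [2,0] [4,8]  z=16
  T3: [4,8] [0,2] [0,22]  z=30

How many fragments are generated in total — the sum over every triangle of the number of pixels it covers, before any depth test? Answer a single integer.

T0:
  2·area = 24  (B↔C swapped to make it positive)
  edge (5, 17)→(0, 16): d=(-5,-1) inclusive
  edge (0, 16)→(4, 12): d=(4,-4) inclusive
  edge (4, 12)→(5, 17): d=(1,5) inclusive
    (1,3)@(3, 7): e=[48,-24,0] → .  [on edge]
    (3,4)@(7, 9): e=[42,0,-18] → .  [on edge]
    (2,5)@(5, 11): e=[30,0,-6] → .  [on edge]
    (1,6)@(3, 13): e=[18,0,6] → X  [on edge]
    (2,6)@(5, 13): e=[20,8,-4] → .
    (0,7)@(1, 15): e=[6,0,18] → X  [on edge]
    (2,7)@(5, 15): e=[10,16,-2] → .
    (0,8)@(1, 17): e=[-4,8,20] → .
    (1,8)@(3, 17): e=[-2,16,10] → .
    (2,8)@(5, 17): e=[0,24,0] → X  [on edge]
    (3,8)@(7, 17): e=[2,32,-10] → .
    (2,9)@(5, 19): e=[-10,32,2] → .
  covered (4 px):
    . . . .
    . . . .
    . . . .
    . . . .
    . . . .
    . . . .
    . X . .
    X X . .
    . . X .
    . . . .
    . . . .
    . . . .
T1:
  degenerate (2·area = 0) — covers nothing
T2:
  2·area = 28
  edge (0, 6)→(2, 0): d=(2,-6) inclusive
  edge (2, 0)→(4, 8): d=(2,8) inclusive
  edge (4, 8)→(0, 6): d=(-4,-2) inclusive
    (0,1)@(1, 3): e=[0,14,14] → X  [on edge]
    (1,1)@(3, 3): e=[12,-2,18] → .
    (0,2)@(1, 5): e=[4,18,6] → X
    (1,2)@(3, 5): e=[16,2,10] → X
    (2,2)@(5, 5): e=[28,-14,14] → .
    (0,3)@(1, 7): e=[8,22,-2] → .
    (1,3)@(3, 7): e=[20,6,2] → X
    (2,3)@(5, 7): e=[32,-10,6] → .
    (1,4)@(3, 9): e=[24,10,-6] → .
  covered (4 px):
    . . . .
    X . . .
    X X . .
    . X . .
    . . . .
    . . . .
    . . . .
    . . . .
    . . . .
    . . . .
    . . . .
    . . . .
T3:
  2·area = 80  (B↔C swapped to make it positive)
  edge (4, 8)→(0, 22): d=(-4,14) inclusive
  edge (0, 22)→(0, 2): d=(0,-20) inclusive
  edge (0, 2)→(4, 8): d=(4,6) inclusive
    (0,2)@(1, 5): e=[54,20,6] → X
    (1,2)@(3, 5): e=[26,60,-6] → .
    (0,3)@(1, 7): e=[46,20,14] → X
    (1,3)@(3, 7): e=[18,60,2] → X
    (2,3)@(5, 7): e=[-10,100,-10] → .
    (0,4)@(1, 9): e=[38,20,22] → X
    (2,4)@(5, 9): e=[-18,100,-2] → .
    (0,5)@(1, 11): e=[30,20,30] → X
    (2,5)@(5, 11): e=[-26,100,6] → .
    (0,6)@(1, 13): e=[22,20,38] → X
    (1,6)@(3, 13): e=[-6,60,26] → .
    (0,7)@(1, 15): e=[14,20,46] → X
  covered (10 px):
    . . . .
    . . . .
    X . . .
    X X . .
    X X . .
    X X . .
    X . . .
    X . . .
    X . . .
    . . . .
    . . . .
    . . . .

Result: 18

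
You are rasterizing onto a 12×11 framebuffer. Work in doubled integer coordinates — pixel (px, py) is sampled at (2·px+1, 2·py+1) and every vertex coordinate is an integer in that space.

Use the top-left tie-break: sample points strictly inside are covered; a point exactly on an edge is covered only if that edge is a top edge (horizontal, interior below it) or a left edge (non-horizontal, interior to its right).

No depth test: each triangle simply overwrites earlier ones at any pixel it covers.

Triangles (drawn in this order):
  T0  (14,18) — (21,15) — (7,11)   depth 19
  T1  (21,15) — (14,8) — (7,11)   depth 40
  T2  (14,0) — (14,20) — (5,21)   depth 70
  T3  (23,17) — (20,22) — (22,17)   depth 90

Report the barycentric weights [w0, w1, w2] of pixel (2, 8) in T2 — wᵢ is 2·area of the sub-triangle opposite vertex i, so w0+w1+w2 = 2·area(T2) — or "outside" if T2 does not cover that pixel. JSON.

T0:
  2·area = 70  (B↔C swapped to make it positive)
  edge (14, 18)→(7, 11): d=(-7,-7) top-left  bias=+0
  edge (7, 11)→(21, 15): d=(14,4) right/bottom  bias=-1
  edge (21, 15)→(14, 18): d=(-7,3) right/bottom  bias=-1
    (0,2)@(1, 5): e=[0,-60,130] → ·  [on edge]
    (1,3)@(3, 7): e=[0,-40,110] → ·  [on edge]
    (2,4)@(5, 9): e=[0,-20,90] → ·  [on edge]
    (3,5)@(7, 11): e=[0,0,70] → ·  [on edge]
    (4,6)@(9, 13): e=[0,20,50] → █  [on edge]
    (5,6)@(11, 13): e=[14,12,44] → █
    (6,6)@(13, 13): e=[28,4,38] → █
    (7,6)@(15, 13): e=[42,-4,32] → ·
    (4,7)@(9, 15): e=[-14,48,36] → ·
    (5,7)@(11, 15): e=[0,40,30] → █  [on edge]
    (7,7)@(15, 15): e=[28,24,18] → █
    (8,7)@(17, 15): e=[42,16,12] → █
    (10,7)@(21, 15): e=[70,0,0] → ·  [on edge]
    (6,8)@(13, 17): e=[0,60,10] → █  [on edge]
    (7,9)@(15, 19): e=[0,80,-10] → ·  [on edge]
    (3,10)@(7, 21): e=[-70,140,0] → ·  [on edge]
    (8,10)@(17, 21): e=[0,100,-30] → ·  [on edge]
  covered (10 px):
    · · · · · · · · · · · ·
    · · · · · · · · · · · ·
    · · · · · · · · · · · ·
    · · · · · · · · · · · ·
    · · · · · · · · · · · ·
    · · · · · · · · · · · ·
    · · · · █ █ █ · · · · ·
    · · · · · █ █ █ █ █ · ·
    · · · · · · █ █ · · · ·
    · · · · · · · · · · · ·
    · · · · · · · · · · · ·
T1:
  2·area = 70  (B↔C swapped to make it positive)
  edge (21, 15)→(7, 11): d=(-14,-4) top-left  bias=+0
  edge (7, 11)→(14, 8): d=(7,-3) top-left  bias=+0
  edge (14, 8)→(21, 15): d=(7,7) right/bottom  bias=-1
    (3,0)@(7, 1): e=[140,-70,0] → ·  [on edge]
    (4,1)@(9, 3): e=[120,-50,0] → ·  [on edge]
    (5,2)@(11, 5): e=[100,-30,0] → ·  [on edge]
    (10,2)@(21, 5): e=[140,0,-70] → ·  [on edge]
    (6,3)@(13, 7): e=[80,-10,0] → ·  [on edge]
    (6,4)@(13, 9): e=[52,4,14] → █
    (7,4)@(15, 9): e=[60,10,0] → ·  [on edge]
    (3,5)@(7, 11): e=[0,0,70] → █  [on edge]
    (4,5)@(9, 11): e=[8,6,56] → █
    (5,5)@(11, 11): e=[16,12,42] → █
    (7,5)@(15, 11): e=[32,24,14] → █
    (8,5)@(17, 11): e=[40,30,0] → ·  [on edge]
    (9,6)@(19, 13): e=[20,50,0] → ·  [on edge]
    (10,7)@(21, 15): e=[0,70,0] → ·  [on edge]
    (11,8)@(23, 17): e=[-20,90,0] → ·  [on edge]
  covered (8 px):
    · · · · · · · · · · · ·
    · · · · · · · · · · · ·
    · · · · · · · · · · · ·
    · · · · · · · · · · · ·
    · · · · · · █ · · · · ·
    · · · █ █ █ █ █ · · · ·
    · · · · · · · █ █ · · ·
    · · · · · · · · · · · ·
    · · · · · · · · · · · ·
    · · · · · · · · · · · ·
    · · · · · · · · · · · ·
T2:
  2·area = 180
  edge (14, 0)→(14, 20): d=(0,20) right/bottom  bias=-1
  edge (14, 20)→(5, 21): d=(-9,1) right/bottom  bias=-1
  edge (5, 21)→(14, 0): d=(9,-21) top-left  bias=+0
    (6,1)@(13, 3): e=[20,154,6] → █
    (7,1)@(15, 3): e=[-20,152,48] → ·
    (6,2)@(13, 5): e=[20,136,24] → █
    (7,2)@(15, 5): e=[-20,134,66] → ·
    (5,3)@(11, 7): e=[60,120,0] → █  [on edge]
    (7,3)@(15, 7): e=[-20,116,84] → ·
    (5,4)@(11, 9): e=[60,102,18] → █
    (7,4)@(15, 9): e=[-20,98,102] → ·
    (5,5)@(11, 11): e=[60,84,36] → █
    (7,5)@(15, 11): e=[-20,80,120] → ·
    (4,6)@(9, 13): e=[100,68,12] → █
    (7,6)@(15, 13): e=[-20,62,138] → ·
    (11,9)@(23, 19): e=[-180,0,360] → ·  [on edge]
    (2,10)@(5, 21): e=[180,0,0] → ·  [on edge]
  covered (22 px):
    · · · · · · · · · · · ·
    · · · · · · █ · · · · ·
    · · · · · · █ · · · · ·
    · · · · · █ █ · · · · ·
    · · · · · █ █ · · · · ·
    · · · · · █ █ · · · · ·
    · · · · █ █ █ · · · · ·
    · · · · █ █ █ · · · · ·
    · · · █ █ █ █ · · · · ·
    · · · █ █ █ █ · · · · ·
    · · · · · · · · · · · ·
T3:
  2·area = 5
  edge (23, 17)→(20, 22): d=(-3,5) right/bottom  bias=-1
  edge (20, 22)→(22, 17): d=(2,-5) top-left  bias=+0
  edge (22, 17)→(23, 17): d=(1,0) top-left  bias=+0
    (0,8)@(1, 17): e=[110,-105,0] → ·  [on edge]
    (1,8)@(3, 17): e=[100,-95,0] → ·  [on edge]
    (2,8)@(5, 17): e=[90,-85,0] → ·  [on edge]
    (3,8)@(7, 17): e=[80,-75,0] → ·  [on edge]
    (4,8)@(9, 17): e=[70,-65,0] → ·  [on edge]
    (5,8)@(11, 17): e=[60,-55,0] → ·  [on edge]
    (6,8)@(13, 17): e=[50,-45,0] → ·  [on edge]
    (7,8)@(15, 17): e=[40,-35,0] → ·  [on edge]
    (8,8)@(17, 17): e=[30,-25,0] → ·  [on edge]
    (9,8)@(19, 17): e=[20,-15,0] → ·  [on edge]
    (10,8)@(21, 17): e=[10,-5,0] → ·  [on edge]
    (11,8)@(23, 17): e=[0,5,0] → ·  [on edge]
  covered (0 px):
    · · · · · · · · · · · ·
    · · · · · · · · · · · ·
    · · · · · · · · · · · ·
    · · · · · · · · · · · ·
    · · · · · · · · · · · ·
    · · · · · · · · · · · ·
    · · · · · · · · · · · ·
    · · · · · · · · · · · ·
    · · · · · · · · · · · ·
    · · · · · · · · · · · ·
    · · · · · · · · · · · ·

Final: "outside"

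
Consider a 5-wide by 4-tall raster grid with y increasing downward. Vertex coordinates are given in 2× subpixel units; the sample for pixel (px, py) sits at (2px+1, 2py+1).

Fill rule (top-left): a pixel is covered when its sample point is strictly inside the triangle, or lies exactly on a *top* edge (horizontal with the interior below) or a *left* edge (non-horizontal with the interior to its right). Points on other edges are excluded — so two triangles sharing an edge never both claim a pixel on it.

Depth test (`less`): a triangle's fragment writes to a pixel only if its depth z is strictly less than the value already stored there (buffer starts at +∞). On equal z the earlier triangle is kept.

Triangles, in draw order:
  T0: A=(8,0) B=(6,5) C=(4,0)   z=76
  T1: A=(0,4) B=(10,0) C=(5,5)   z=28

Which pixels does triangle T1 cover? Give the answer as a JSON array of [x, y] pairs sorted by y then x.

T0:
  2·area = 20
  edge (8, 0)→(6, 5): d=(-2,5) right/bottom  bias=-1
  edge (6, 5)→(4, 0): d=(-2,-5) top-left  bias=+0
  edge (4, 0)→(8, 0): d=(4,0) top-left  bias=+0
    (2,0)@(5, 1): e=[13,3,4] → X
    (3,0)@(7, 1): e=[3,13,4] → X
    (4,0)@(9, 1): e=[-7,23,4] → .
    (2,1)@(5, 3): e=[9,-1,12] → .
    (3,1)@(7, 3): e=[-1,9,12] → .
  covered (2 px):
    . . X X .
    . . . . .
    . . . . .
    . . . . .
T1:
  2·area = 30
  edge (0, 4)→(10, 0): d=(10,-4) top-left  bias=+0
  edge (10, 0)→(5, 5): d=(-5,5) right/bottom  bias=-1
  edge (5, 5)→(0, 4): d=(-5,-1) top-left  bias=+0
    (4,0)@(9, 1): e=[6,0,24] → .  [on edge]
    (1,1)@(3, 3): e=[2,20,8] → X
    (2,1)@(5, 3): e=[10,10,10] → X
    (3,1)@(7, 3): e=[18,0,12] → .  [on edge]
    (1,2)@(3, 5): e=[22,10,-2] → .
    (2,2)@(5, 5): e=[30,0,0] → .  [on edge]
    (1,3)@(3, 7): e=[42,0,-12] → .  [on edge]
  covered (2 px):
    . . . . .
    . X X . .
    . . . . .
    . . . . .

Answer: [[1,1],[2,1]]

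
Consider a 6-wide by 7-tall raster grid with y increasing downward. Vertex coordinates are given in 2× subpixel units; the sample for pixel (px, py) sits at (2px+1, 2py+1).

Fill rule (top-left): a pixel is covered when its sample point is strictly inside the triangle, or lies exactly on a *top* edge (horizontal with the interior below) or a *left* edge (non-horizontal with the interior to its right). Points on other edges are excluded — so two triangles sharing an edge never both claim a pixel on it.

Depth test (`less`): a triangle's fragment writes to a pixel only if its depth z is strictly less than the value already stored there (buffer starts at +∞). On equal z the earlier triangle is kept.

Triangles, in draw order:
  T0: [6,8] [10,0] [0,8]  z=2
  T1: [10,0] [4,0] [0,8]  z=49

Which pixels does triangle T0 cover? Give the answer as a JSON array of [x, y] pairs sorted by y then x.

T0:
  2·area = 48  (B↔C swapped to make it positive)
  edge (6, 8)→(0, 8): d=(-6,0) right/bottom  bias=-1
  edge (0, 8)→(10, 0): d=(10,-8) top-left  bias=+0
  edge (10, 0)→(6, 8): d=(-4,8) right/bottom  bias=-1
    (4,0)@(9, 1): e=[42,2,4] → #
    (5,0)@(11, 1): e=[42,18,-12] → ·
    (3,1)@(7, 3): e=[30,6,12] → #
    (4,1)@(9, 3): e=[30,22,-4] → ·
    (2,2)@(5, 5): e=[18,10,20] → #
    (4,2)@(9, 5): e=[18,42,-12] → ·
    (1,3)@(3, 7): e=[6,14,28] → #
    (3,3)@(7, 7): e=[6,46,-4] → ·
    (1,4)@(3, 9): e=[-6,34,20] → ·
    (2,4)@(5, 9): e=[-6,50,4] → ·
  covered (6 px):
    · · · · # ·
    · · · # · ·
    · · # # · ·
    · # # · · ·
    · · · · · ·
    · · · · · ·
    · · · · · ·
T1:
  2·area = 48  (B↔C swapped to make it positive)
  edge (10, 0)→(0, 8): d=(-10,8) right/bottom  bias=-1
  edge (0, 8)→(4, 0): d=(4,-8) top-left  bias=+0
  edge (4, 0)→(10, 0): d=(6,0) top-left  bias=+0
    (2,0)@(5, 1): e=[30,12,6] → #
    (3,0)@(7, 1): e=[14,28,6] → #
    (4,0)@(9, 1): e=[-2,44,6] → ·
    (1,1)@(3, 3): e=[26,4,18] → #
    (3,1)@(7, 3): e=[-6,36,18] → ·
    (1,2)@(3, 5): e=[6,12,30] → #
    (2,2)@(5, 5): e=[-10,28,30] → ·
    (0,3)@(1, 7): e=[2,4,42] → #
    (1,3)@(3, 7): e=[-14,20,42] → ·
    (0,4)@(1, 9): e=[-18,12,54] → ·
  covered (6 px):
    · · # # · ·
    · # # · · ·
    · # · · · ·
    # · · · · ·
    · · · · · ·
    · · · · · ·
    · · · · · ·

Answer: [[4,0],[3,1],[2,2],[3,2],[1,3],[2,3]]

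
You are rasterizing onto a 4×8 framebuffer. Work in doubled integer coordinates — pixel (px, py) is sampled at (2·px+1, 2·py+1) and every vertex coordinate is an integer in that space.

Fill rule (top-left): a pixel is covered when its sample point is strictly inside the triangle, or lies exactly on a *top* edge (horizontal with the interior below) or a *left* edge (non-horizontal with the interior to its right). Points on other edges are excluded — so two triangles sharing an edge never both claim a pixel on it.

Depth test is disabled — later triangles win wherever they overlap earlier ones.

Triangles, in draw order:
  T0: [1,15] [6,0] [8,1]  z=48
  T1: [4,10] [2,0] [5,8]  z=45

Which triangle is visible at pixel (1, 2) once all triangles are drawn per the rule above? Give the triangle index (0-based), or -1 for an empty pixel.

T0:
  2·area = 35
  edge (1, 15)→(6, 0): d=(5,-15) top-left  bias=+0
  edge (6, 0)→(8, 1): d=(2,1) right/bottom  bias=-1
  edge (8, 1)→(1, 15): d=(-7,14) right/bottom  bias=-1
    (3,0)@(7, 1): e=[20,1,14] → █
    (2,1)@(5, 3): e=[0,7,28] → █  [on edge]
    (3,1)@(7, 3): e=[30,5,0] → ·  [on edge]
    (2,2)@(5, 5): e=[10,11,14] → █
    (3,2)@(7, 5): e=[40,9,-14] → ·
    (2,3)@(5, 7): e=[20,15,0] → ·  [on edge]
    (1,4)@(3, 9): e=[0,21,14] → █  [on edge]
    (2,4)@(5, 9): e=[30,19,-14] → ·
    (1,5)@(3, 11): e=[10,25,0] → ·  [on edge]
    (0,7)@(1, 15): e=[0,35,0] → ·  [on edge]
  covered (4 px):
    · · · █
    · · █ ·
    · · █ ·
    · · · ·
    · █ · ·
    · · · ·
    · · · ·
    · · · ·
T1:
  2·area = 14
  edge (4, 10)→(2, 0): d=(-2,-10) top-left  bias=+0
  edge (2, 0)→(5, 8): d=(3,8) right/bottom  bias=-1
  edge (5, 8)→(4, 10): d=(-1,2) right/bottom  bias=-1
    (1,1)@(3, 3): e=[4,1,9] → █
    (2,1)@(5, 3): e=[24,-15,5] → ·
    (1,2)@(3, 5): e=[0,7,7] → █  [on edge]
    (2,2)@(5, 5): e=[20,-9,3] → ·
    (1,3)@(3, 7): e=[-4,13,5] → ·
    (2,7)@(5, 15): e=[0,21,-7] → ·  [on edge]
  covered (2 px):
    · · · ·
    · █ · ·
    · █ · ·
    · · · ·
    · · · ·
    · · · ·
    · · · ·
    · · · ·

Z-buffer (winner per pixel, '.' = empty):
  . . . 0
  . 1 0 .
  . 1 0 .
  . . . .
  . 0 . .
  . . . .
  . . . .
  . . . .

Result: 1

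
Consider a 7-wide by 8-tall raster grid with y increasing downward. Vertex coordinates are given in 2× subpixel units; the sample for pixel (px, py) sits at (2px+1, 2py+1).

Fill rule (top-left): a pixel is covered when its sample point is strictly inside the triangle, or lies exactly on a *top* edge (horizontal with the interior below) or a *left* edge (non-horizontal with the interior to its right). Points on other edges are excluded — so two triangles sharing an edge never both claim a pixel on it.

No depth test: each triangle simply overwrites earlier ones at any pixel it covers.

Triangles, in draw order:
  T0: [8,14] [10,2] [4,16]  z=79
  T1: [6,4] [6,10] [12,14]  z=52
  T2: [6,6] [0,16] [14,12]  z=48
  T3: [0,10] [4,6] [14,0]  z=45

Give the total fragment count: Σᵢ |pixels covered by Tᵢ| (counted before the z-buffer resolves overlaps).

T0:
  2·area = 44  (B↔C swapped to make it positive)
  edge (8, 14)→(4, 16): d=(-4,2) right/bottom  bias=-1
  edge (4, 16)→(10, 2): d=(6,-14) top-left  bias=+0
  edge (10, 2)→(8, 14): d=(-2,12) right/bottom  bias=-1
    (4,2)@(9, 5): e=[34,4,6] → #
    (5,2)@(11, 5): e=[30,32,-18] → ·
    (4,3)@(9, 7): e=[26,16,2] → #
    (5,3)@(11, 7): e=[22,44,-22] → ·
    (3,4)@(7, 9): e=[22,0,22] → #  [on edge]
    (4,4)@(9, 9): e=[18,28,-2] → ·
    (3,5)@(7, 11): e=[14,12,18] → #
    (4,5)@(9, 11): e=[10,40,-6] → ·
    (3,6)@(7, 13): e=[6,24,14] → #
    (4,6)@(9, 13): e=[2,52,-10] → ·
    (2,7)@(5, 15): e=[2,8,34] → #
    (3,7)@(7, 15): e=[-2,36,10] → ·
  covered (6 px):
    · · · · · · ·
    · · · · · · ·
    · · · · # · ·
    · · · · # · ·
    · · · # · · ·
    · · · # · · ·
    · · · # · · ·
    · · # · · · ·
T1:
  2·area = 36  (B↔C swapped to make it positive)
  edge (6, 4)→(12, 14): d=(6,10) right/bottom  bias=-1
  edge (12, 14)→(6, 10): d=(-6,-4) top-left  bias=+0
  edge (6, 10)→(6, 4): d=(0,-6) top-left  bias=+0
    (3,3)@(7, 7): e=[8,22,6] → #
    (4,3)@(9, 7): e=[-12,30,18] → ·
    (3,4)@(7, 9): e=[20,10,6] → #
    (4,4)@(9, 9): e=[0,18,18] → ·  [on edge]
    (3,5)@(7, 11): e=[32,-2,6] → ·
    (4,5)@(9, 11): e=[12,6,18] → #
    (5,5)@(11, 11): e=[-8,14,30] → ·
    (4,6)@(9, 13): e=[24,-6,18] → ·
    (5,6)@(11, 13): e=[4,2,30] → #
    (6,6)@(13, 13): e=[-16,10,42] → ·
    (5,7)@(11, 15): e=[16,-10,30] → ·
  covered (4 px):
    · · · · · · ·
    · · · · · · ·
    · · · · · · ·
    · · · # · · ·
    · · · # · · ·
    · · · · # · ·
    · · · · · # ·
    · · · · · · ·
T2:
  2·area = 116  (B↔C swapped to make it positive)
  edge (6, 6)→(14, 12): d=(8,6) right/bottom  bias=-1
  edge (14, 12)→(0, 16): d=(-14,4) right/bottom  bias=-1
  edge (0, 16)→(6, 6): d=(6,-10) top-left  bias=+0
    (4,0)@(9, 1): e=[-58,174,0] → ·  [on edge]
    (3,3)@(7, 7): e=[2,98,16] → #
    (4,3)@(9, 7): e=[-10,90,36] → ·
    (2,4)@(5, 9): e=[30,78,8] → #
    (4,4)@(9, 9): e=[6,62,48] → #
    (5,4)@(11, 9): e=[-6,54,68] → ·
    (1,5)@(3, 11): e=[58,58,0] → #  [on edge]
    (5,5)@(11, 11): e=[10,26,80] → #
    (6,5)@(13, 11): e=[-2,18,100] → ·
    (1,6)@(3, 13): e=[74,30,12] → #
    (5,6)@(11, 13): e=[26,-2,92] → ·
    (0,7)@(1, 15): e=[102,10,4] → #
  covered (15 px):
    · · · · · · ·
    · · · · · · ·
    · · · · · · ·
    · · · # · · ·
    · · # # # · ·
    · # # # # # ·
    · # # # # · ·
    # # · · · · ·
T3:
  2·area = 16
  edge (0, 10)→(4, 6): d=(4,-4) top-left  bias=+0
  edge (4, 6)→(14, 0): d=(10,-6) top-left  bias=+0
  edge (14, 0)→(0, 10): d=(-14,10) right/bottom  bias=-1
    (4,0)@(9, 1): e=[0,-20,36] → ·  [on edge]
    (3,1)@(7, 3): e=[0,-12,28] → ·  [on edge]
    (4,1)@(9, 3): e=[8,0,8] → #  [on edge]
    (5,1)@(11, 3): e=[16,12,-12] → ·
    (2,2)@(5, 5): e=[0,-4,20] → ·  [on edge]
    (3,2)@(7, 5): e=[8,8,0] → ·  [on edge]
    (4,2)@(9, 5): e=[16,20,-20] → ·
    (1,3)@(3, 7): e=[0,4,12] → #  [on edge]
    (2,3)@(5, 7): e=[8,16,-8] → ·
    (0,4)@(1, 9): e=[0,12,4] → #  [on edge]
    (1,4)@(3, 9): e=[8,24,-16] → ·
    (0,5)@(1, 11): e=[8,32,-24] → ·
  covered (3 px):
    · · · · · · ·
    · · · · # · ·
    · · · · · · ·
    · # · · · · ·
    # · · · · · ·
    · · · · · · ·
    · · · · · · ·
    · · · · · · ·

Result: 28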